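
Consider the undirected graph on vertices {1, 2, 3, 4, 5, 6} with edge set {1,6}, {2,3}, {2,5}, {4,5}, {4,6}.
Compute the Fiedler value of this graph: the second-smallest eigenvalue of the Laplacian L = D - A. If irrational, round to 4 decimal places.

Reading degrees in the order [1, 2, 3, 4, 5, 6] gives [1, 2, 1, 2, 2, 2]; set D = diag(1, 2, 1, 2, 2, 2) and form L = D - A. The sorted Laplacian eigenvalues are [0, 0.2679, 1, 2, 3, 3.7321]; the algebraic connectivity is the second entry, 0.2679. By the matrix-tree theorem the graph has (1/6) * product of the nonzero eigenvalues = 1 spanning tree. The largest eigenvalue, 3.7321, is at most the vertex count 6.

0.2679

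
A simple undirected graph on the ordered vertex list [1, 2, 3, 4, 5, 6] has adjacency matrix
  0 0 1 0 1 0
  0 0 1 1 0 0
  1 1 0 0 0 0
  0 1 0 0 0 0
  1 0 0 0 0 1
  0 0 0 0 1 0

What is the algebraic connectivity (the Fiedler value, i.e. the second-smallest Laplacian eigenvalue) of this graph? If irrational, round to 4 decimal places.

0.2679

Each diagonal entry of L is the vertex degree and each off-diagonal entry is -1 where an edge is present, 0 otherwise; in the order [1, 2, 3, 4, 5, 6] the diagonal is [2, 2, 2, 1, 2, 1]. The smallest Laplacian eigenvalue is always 0. The next one, lambda_2 = 0.2679, measures how hard the graph is to disconnect: larger values mean better connectivity.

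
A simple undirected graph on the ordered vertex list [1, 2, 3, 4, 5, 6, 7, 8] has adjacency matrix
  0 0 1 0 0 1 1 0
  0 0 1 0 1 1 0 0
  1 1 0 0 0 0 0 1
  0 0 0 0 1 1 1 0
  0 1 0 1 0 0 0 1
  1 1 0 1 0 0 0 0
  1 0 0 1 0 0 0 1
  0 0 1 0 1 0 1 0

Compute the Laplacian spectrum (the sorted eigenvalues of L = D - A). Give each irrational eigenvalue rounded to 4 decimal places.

[0, 2, 2, 2, 4, 4, 4, 6]

Reading degrees in the order [1, 2, 3, 4, 5, 6, 7, 8] gives [3, 3, 3, 3, 3, 3, 3, 3]; set D = diag(3, 3, 3, 3, 3, 3, 3, 3) and form L = D - A. Diagonalising L (or applying a numerical eigensolver to the 8x8 matrix) gives the spectrum above. The largest eigenvalue, 6, is at most the vertex count 8.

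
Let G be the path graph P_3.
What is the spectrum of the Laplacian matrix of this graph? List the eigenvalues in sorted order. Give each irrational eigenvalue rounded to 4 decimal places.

[0, 1, 3]

The graph has 3 vertices and degree multiset [2, 1, 1]; D is the diagonal matrix of degrees and L = D - A. The multiplicity of 0 as a Laplacian eigenvalue equals the number of connected components. The single zero eigenvalue shows the graph is connected. By the matrix-tree theorem the graph has (1/3) * product of the nonzero eigenvalues = 1 spanning tree.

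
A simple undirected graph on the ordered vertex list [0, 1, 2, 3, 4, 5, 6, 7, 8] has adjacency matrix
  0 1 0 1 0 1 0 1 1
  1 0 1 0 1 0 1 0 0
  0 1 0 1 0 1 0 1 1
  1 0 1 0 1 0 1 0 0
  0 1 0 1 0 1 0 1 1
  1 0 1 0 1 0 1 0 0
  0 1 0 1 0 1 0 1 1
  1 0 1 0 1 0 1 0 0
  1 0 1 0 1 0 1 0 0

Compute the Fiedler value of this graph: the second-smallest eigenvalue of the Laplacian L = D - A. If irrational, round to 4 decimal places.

4

With the vertex order [0, 1, 2, 3, 4, 5, 6, 7, 8], the degrees are [5, 4, 5, 4, 5, 4, 5, 4, 4], giving D = diag(5, 4, 5, 4, 5, 4, 5, 4, 4) and L = D - A. Computing the eigenvalues of L and sorting gives [0, 4, 4, 4, 4, 5, 5, 5, 9]. The Fiedler value lambda_2 = 4 is strictly positive, so the graph is connected. By the matrix-tree theorem the graph has (1/9) * product of the nonzero eigenvalues = 32000 spanning trees. The largest eigenvalue, 9, is at most the vertex count 9.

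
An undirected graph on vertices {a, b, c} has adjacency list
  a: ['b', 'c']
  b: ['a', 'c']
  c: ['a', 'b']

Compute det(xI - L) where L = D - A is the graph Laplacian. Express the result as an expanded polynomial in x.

x^3 - 6x^2 + 9x

With the vertex order [a, b, c], the degrees are [2, 2, 2], giving D = diag(2, 2, 2) and L = D - A. The eigenvalues of L are [0, 3, 3]; the characteristic polynomial is the product of (x - lambda_i), which multiplies out to x^3 - 6x^2 + 9x. The coefficient of x^2 equals -trace(L) = -6, matching the sum of degrees.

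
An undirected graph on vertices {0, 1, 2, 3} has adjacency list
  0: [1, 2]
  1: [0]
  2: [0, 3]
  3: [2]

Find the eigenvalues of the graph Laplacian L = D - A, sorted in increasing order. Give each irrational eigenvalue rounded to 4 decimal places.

Each diagonal entry of L is the vertex degree and each off-diagonal entry is -1 where an edge is present, 0 otherwise; in the order [0, 1, 2, 3] the diagonal is [2, 1, 2, 1]. L is symmetric positive semidefinite, so every eigenvalue is real and nonnegative. The single zero eigenvalue shows the graph is connected. There is one zero in the spectrum, matching the 1 component.

[0, 0.5858, 2, 3.4142]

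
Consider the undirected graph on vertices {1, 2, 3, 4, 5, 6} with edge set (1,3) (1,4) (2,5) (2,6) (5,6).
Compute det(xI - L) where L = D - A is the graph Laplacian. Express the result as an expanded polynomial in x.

x^6 - 10x^5 + 36x^4 - 54x^3 + 27x^2

Each diagonal entry of L is the vertex degree and each off-diagonal entry is -1 where an edge is present, 0 otherwise; in the order [1, 2, 3, 4, 5, 6] the diagonal is [2, 2, 1, 1, 2, 2]. The eigenvalues of L are [0, 0, 1, 3, 3, 3]; the characteristic polynomial is the product of (x - lambda_i), which multiplies out to x^6 - 10x^5 + 36x^4 - 54x^3 + 27x^2. The constant term is 0 because L is singular (the all-ones vector lies in its kernel).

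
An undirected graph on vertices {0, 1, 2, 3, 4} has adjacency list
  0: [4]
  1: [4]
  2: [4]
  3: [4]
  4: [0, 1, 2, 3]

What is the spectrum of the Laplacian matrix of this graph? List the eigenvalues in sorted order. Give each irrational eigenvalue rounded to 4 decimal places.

With the vertex order [0, 1, 2, 3, 4], the degrees are [1, 1, 1, 1, 4], giving D = diag(1, 1, 1, 1, 4) and L = D - A. L is symmetric positive semidefinite, so every eigenvalue is real and nonnegative. By the matrix-tree theorem the graph has (1/5) * product of the nonzero eigenvalues = 1 spanning tree.

[0, 1, 1, 1, 5]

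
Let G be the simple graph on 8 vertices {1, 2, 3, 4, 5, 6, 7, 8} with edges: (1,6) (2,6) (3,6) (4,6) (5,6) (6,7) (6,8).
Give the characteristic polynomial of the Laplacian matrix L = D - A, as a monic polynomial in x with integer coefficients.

Reading degrees in the order [1, 2, 3, 4, 5, 6, 7, 8] gives [1, 1, 1, 1, 1, 7, 1, 1]; set D = diag(1, 1, 1, 1, 1, 7, 1, 1) and form L = D - A. The eigenvalues of L are [0, 1, 1, 1, 1, 1, 1, 8]; the characteristic polynomial is the product of (x - lambda_i), which multiplies out to x^8 - 14x^7 + 63x^6 - 140x^5 + 175x^4 - 126x^3 + 49x^2 - 8x. The coefficient of x^7 equals -trace(L) = -14, matching the sum of degrees. There is one zero in the spectrum, matching the 1 component.

x^8 - 14x^7 + 63x^6 - 140x^5 + 175x^4 - 126x^3 + 49x^2 - 8x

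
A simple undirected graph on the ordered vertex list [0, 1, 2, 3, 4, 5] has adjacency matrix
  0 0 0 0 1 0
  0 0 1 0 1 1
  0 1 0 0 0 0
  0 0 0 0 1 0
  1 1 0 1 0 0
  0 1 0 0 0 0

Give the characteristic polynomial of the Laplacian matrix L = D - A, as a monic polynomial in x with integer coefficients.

x^6 - 10x^5 + 34x^4 - 48x^3 + 29x^2 - 6x

With the vertex order [0, 1, 2, 3, 4, 5], the degrees are [1, 3, 1, 1, 3, 1], giving D = diag(1, 3, 1, 1, 3, 1) and L = D - A. L has integer entries, so p(x) = det(xI - L) has integer coefficients. Expanding the determinant yields x^6 - 10x^5 + 34x^4 - 48x^3 + 29x^2 - 6x. The coefficient of x^5 equals -trace(L) = -10, matching the sum of degrees. The largest eigenvalue, 4.5616, is at most the vertex count 6.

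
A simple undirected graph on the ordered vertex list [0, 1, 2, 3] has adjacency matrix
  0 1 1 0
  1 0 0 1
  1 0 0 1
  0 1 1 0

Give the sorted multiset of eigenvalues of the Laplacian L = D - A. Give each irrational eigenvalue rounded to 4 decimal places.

[0, 2, 2, 4]

Each diagonal entry of L is the vertex degree and each off-diagonal entry is -1 where an edge is present, 0 otherwise; in the order [0, 1, 2, 3] the diagonal is [2, 2, 2, 2]. Since every row of L sums to 0, the all-ones vector is in the kernel and 0 is an eigenvalue. The single zero eigenvalue shows the graph is connected. The eigenvalues sum to 8, which equals trace(L) = 2|E|. The largest eigenvalue, 4, is at most the vertex count 4.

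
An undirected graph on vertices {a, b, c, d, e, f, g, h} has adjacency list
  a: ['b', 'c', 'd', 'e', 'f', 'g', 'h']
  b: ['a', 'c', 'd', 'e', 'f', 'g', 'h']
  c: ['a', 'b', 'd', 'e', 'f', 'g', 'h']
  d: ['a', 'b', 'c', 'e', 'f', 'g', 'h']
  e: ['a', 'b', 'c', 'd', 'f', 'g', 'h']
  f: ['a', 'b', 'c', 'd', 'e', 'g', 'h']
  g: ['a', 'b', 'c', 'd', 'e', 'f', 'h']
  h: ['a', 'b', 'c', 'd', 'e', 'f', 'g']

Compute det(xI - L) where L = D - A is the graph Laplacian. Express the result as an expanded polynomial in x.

x^8 - 56x^7 + 1344x^6 - 17920x^5 + 143360x^4 - 688128x^3 + 1835008x^2 - 2097152x

With the vertex order [a, b, c, d, e, f, g, h], the degrees are [7, 7, 7, 7, 7, 7, 7, 7], giving D = diag(7, 7, 7, 7, 7, 7, 7, 7) and L = D - A. The eigenvalues of L are [0, 8, 8, 8, 8, 8, 8, 8]; the characteristic polynomial is the product of (x - lambda_i), which multiplies out to x^8 - 56x^7 + 1344x^6 - 17920x^5 + 143360x^4 - 688128x^3 + 1835008x^2 - 2097152x. The coefficient of x^7 equals -trace(L) = -56, matching the sum of degrees. There is one zero in the spectrum, matching the 1 component. The eigenvalues sum to 56, which equals trace(L) = 2|E|.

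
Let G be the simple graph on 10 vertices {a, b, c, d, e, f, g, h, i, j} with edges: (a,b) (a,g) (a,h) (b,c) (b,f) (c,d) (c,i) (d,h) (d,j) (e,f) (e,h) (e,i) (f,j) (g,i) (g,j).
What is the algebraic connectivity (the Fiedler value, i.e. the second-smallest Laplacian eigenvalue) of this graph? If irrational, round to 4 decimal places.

2

Each diagonal entry of L is the vertex degree and each off-diagonal entry is -1 where an edge is present, 0 otherwise; in the order [a, b, c, d, e, f, g, h, i, j] the diagonal is [3, 3, 3, 3, 3, 3, 3, 3, 3, 3]. The smallest Laplacian eigenvalue is always 0. The next one, lambda_2 = 2, measures how hard the graph is to disconnect: larger values mean better connectivity. The largest eigenvalue, 5, is at most the vertex count 10.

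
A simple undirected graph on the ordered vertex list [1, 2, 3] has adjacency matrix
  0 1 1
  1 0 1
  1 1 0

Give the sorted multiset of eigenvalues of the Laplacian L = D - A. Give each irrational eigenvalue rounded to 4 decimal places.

With the vertex order [1, 2, 3], the degrees are [2, 2, 2], giving D = diag(2, 2, 2) and L = D - A. Since every row of L sums to 0, the all-ones vector is in the kernel and 0 is an eigenvalue. The single zero eigenvalue shows the graph is connected. By the matrix-tree theorem the graph has (1/3) * product of the nonzero eigenvalues = 3 spanning trees.

[0, 3, 3]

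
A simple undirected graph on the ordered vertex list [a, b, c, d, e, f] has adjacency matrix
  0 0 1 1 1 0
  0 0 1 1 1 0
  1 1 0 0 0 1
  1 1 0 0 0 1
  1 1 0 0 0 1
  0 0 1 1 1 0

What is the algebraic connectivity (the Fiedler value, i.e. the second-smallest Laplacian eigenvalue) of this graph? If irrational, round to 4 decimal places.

3

With the vertex order [a, b, c, d, e, f], the degrees are [3, 3, 3, 3, 3, 3], giving D = diag(3, 3, 3, 3, 3, 3) and L = D - A. The smallest Laplacian eigenvalue is always 0. The next one, lambda_2 = 3, measures how hard the graph is to disconnect: larger values mean better connectivity. By the matrix-tree theorem the graph has (1/6) * product of the nonzero eigenvalues = 81 spanning trees.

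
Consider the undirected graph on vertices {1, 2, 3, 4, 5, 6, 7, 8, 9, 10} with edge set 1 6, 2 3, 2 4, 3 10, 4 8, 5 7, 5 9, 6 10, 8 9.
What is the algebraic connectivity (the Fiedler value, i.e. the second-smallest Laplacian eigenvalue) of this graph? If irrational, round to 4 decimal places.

0.0979

With the vertex order [1, 2, 3, 4, 5, 6, 7, 8, 9, 10], the degrees are [1, 2, 2, 2, 2, 2, 1, 2, 2, 2], giving D = diag(1, 2, 2, 2, 2, 2, 1, 2, 2, 2) and L = D - A. Computing the eigenvalues of L and sorting gives [0, 0.0979, 0.3820, 0.8244, 1.3820, 2, 2.6180, 3.1756, 3.6180, 3.9021]. The Fiedler value lambda_2 = 0.0979 is strictly positive, so the graph is connected.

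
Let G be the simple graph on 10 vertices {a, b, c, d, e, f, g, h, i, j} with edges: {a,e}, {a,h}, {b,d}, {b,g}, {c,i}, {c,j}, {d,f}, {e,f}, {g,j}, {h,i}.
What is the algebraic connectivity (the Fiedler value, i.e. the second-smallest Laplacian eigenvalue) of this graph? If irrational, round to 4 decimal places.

Each diagonal entry of L is the vertex degree and each off-diagonal entry is -1 where an edge is present, 0 otherwise; in the order [a, b, c, d, e, f, g, h, i, j] the diagonal is [2, 2, 2, 2, 2, 2, 2, 2, 2, 2]. The sorted Laplacian eigenvalues are [0, 0.3820, 0.3820, 1.3820, 1.3820, 2.6180, 2.6180, 3.6180, 3.6180, 4]; the algebraic connectivity is the second entry, 0.3820. The eigenvalues sum to 20, which equals trace(L) = 2|E|.

0.3820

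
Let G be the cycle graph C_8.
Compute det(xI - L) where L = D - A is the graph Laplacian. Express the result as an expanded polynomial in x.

The graph has 8 vertices and degree multiset [2, 2, 2, 2, 2, 2, 2, 2]; D is the diagonal matrix of degrees and L = D - A. Computing det(xI - L) by cofactor expansion (or equivalently via sum-over-permutations) gives x^8 - 16x^7 + 104x^6 - 352x^5 + 660x^4 - 672x^3 + 336x^2 - 64x. The constant term is 0 because L is singular (the all-ones vector lies in its kernel). There is one zero in the spectrum, matching the 1 component.

x^8 - 16x^7 + 104x^6 - 352x^5 + 660x^4 - 672x^3 + 336x^2 - 64x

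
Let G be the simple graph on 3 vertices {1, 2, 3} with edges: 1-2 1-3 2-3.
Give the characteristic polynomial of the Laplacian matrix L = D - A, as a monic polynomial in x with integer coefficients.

With the vertex order [1, 2, 3], the degrees are [2, 2, 2], giving D = diag(2, 2, 2) and L = D - A. L has integer entries, so p(x) = det(xI - L) has integer coefficients. Expanding the determinant yields x^3 - 6x^2 + 9x. Since p(0) = det(-L) = 0, x divides p(x). By the matrix-tree theorem the graph has (1/3) * product of the nonzero eigenvalues = 3 spanning trees. There is one zero in the spectrum, matching the 1 component.

x^3 - 6x^2 + 9x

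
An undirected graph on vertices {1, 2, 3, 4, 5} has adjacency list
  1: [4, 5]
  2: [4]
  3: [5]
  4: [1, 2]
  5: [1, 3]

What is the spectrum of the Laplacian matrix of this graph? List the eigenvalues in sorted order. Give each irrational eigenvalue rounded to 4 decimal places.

[0, 0.3820, 1.3820, 2.6180, 3.6180]

Reading degrees in the order [1, 2, 3, 4, 5] gives [2, 1, 1, 2, 2]; set D = diag(2, 1, 1, 2, 2) and form L = D - A. Diagonalising L (or applying a numerical eigensolver to the 5x5 matrix) gives the spectrum above. There is one zero in the spectrum, matching the 1 component.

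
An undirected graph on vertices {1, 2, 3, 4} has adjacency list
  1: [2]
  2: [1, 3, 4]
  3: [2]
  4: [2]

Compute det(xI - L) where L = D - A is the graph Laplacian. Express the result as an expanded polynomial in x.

x^4 - 6x^3 + 9x^2 - 4x

Each diagonal entry of L is the vertex degree and each off-diagonal entry is -1 where an edge is present, 0 otherwise; in the order [1, 2, 3, 4] the diagonal is [1, 3, 1, 1]. Computing det(xI - L) by cofactor expansion (or equivalently via sum-over-permutations) gives x^4 - 6x^3 + 9x^2 - 4x. The constant term is 0 because L is singular (the all-ones vector lies in its kernel). By the matrix-tree theorem the graph has (1/4) * product of the nonzero eigenvalues = 1 spanning tree. There is one zero in the spectrum, matching the 1 component.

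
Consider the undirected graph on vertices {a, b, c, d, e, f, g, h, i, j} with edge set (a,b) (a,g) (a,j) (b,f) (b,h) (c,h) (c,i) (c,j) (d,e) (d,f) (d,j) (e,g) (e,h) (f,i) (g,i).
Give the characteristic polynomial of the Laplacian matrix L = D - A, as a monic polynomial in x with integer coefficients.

x^10 - 30x^9 + 390x^8 - 2880x^7 + 13305x^6 - 39882x^5 + 77640x^4 - 94800x^3 + 66000x^2 - 20000x

Reading degrees in the order [a, b, c, d, e, f, g, h, i, j] gives [3, 3, 3, 3, 3, 3, 3, 3, 3, 3]; set D = diag(3, 3, 3, 3, 3, 3, 3, 3, 3, 3) and form L = D - A. Computing det(xI - L) by cofactor expansion (or equivalently via sum-over-permutations) gives x^10 - 30x^9 + 390x^8 - 2880x^7 + 13305x^6 - 39882x^5 + 77640x^4 - 94800x^3 + 66000x^2 - 20000x. The coefficient of x^9 equals -trace(L) = -30, matching the sum of degrees. By the matrix-tree theorem the graph has (1/10) * product of the nonzero eigenvalues = 2000 spanning trees. The eigenvalues sum to 30, which equals trace(L) = 2|E|.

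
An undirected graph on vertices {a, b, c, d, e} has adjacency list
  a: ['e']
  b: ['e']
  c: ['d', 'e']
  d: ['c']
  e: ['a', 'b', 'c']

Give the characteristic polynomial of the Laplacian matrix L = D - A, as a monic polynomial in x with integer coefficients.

x^5 - 8x^4 + 20x^3 - 18x^2 + 5x

With the vertex order [a, b, c, d, e], the degrees are [1, 1, 2, 1, 3], giving D = diag(1, 1, 2, 1, 3) and L = D - A. Computing det(xI - L) by cofactor expansion (or equivalently via sum-over-permutations) gives x^5 - 8x^4 + 20x^3 - 18x^2 + 5x. Since p(0) = det(-L) = 0, x divides p(x).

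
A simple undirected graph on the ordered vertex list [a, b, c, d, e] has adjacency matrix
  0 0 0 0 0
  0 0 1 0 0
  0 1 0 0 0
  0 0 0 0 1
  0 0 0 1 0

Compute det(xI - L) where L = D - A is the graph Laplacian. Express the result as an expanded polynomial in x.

With the vertex order [a, b, c, d, e], the degrees are [0, 1, 1, 1, 1], giving D = diag(0, 1, 1, 1, 1) and L = D - A. Computing det(xI - L) by cofactor expansion (or equivalently via sum-over-permutations) gives x^5 - 4x^4 + 4x^3. The coefficient of x^4 equals -trace(L) = -4, matching the sum of degrees. The eigenvalues sum to 4, which equals trace(L) = 2|E|. There are 3 zeros in the spectrum, matching the 3 components.

x^5 - 4x^4 + 4x^3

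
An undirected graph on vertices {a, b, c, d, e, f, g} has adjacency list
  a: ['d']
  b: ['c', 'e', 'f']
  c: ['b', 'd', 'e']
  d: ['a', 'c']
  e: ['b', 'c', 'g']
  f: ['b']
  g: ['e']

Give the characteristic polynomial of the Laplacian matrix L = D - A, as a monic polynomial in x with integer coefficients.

With the vertex order [a, b, c, d, e, f, g], the degrees are [1, 3, 3, 2, 3, 1, 1], giving D = diag(1, 3, 3, 2, 3, 1, 1) and L = D - A. Computing det(xI - L) by cofactor expansion (or equivalently via sum-over-permutations) gives x^7 - 14x^6 + 74x^5 - 184x^4 + 220x^3 - 116x^2 + 21x. The coefficient of x^6 equals -trace(L) = -14, matching the sum of degrees. By the matrix-tree theorem the graph has (1/7) * product of the nonzero eigenvalues = 3 spanning trees.

x^7 - 14x^6 + 74x^5 - 184x^4 + 220x^3 - 116x^2 + 21x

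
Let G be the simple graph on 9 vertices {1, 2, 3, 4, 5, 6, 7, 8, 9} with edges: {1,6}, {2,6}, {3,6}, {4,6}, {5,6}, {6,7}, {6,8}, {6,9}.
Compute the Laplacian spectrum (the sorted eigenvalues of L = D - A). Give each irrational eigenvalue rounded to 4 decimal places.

[0, 1, 1, 1, 1, 1, 1, 1, 9]

Reading degrees in the order [1, 2, 3, 4, 5, 6, 7, 8, 9] gives [1, 1, 1, 1, 1, 8, 1, 1, 1]; set D = diag(1, 1, 1, 1, 1, 8, 1, 1, 1) and form L = D - A. Diagonalising L (or applying a numerical eigensolver to the 9x9 matrix) gives the spectrum above. The single zero eigenvalue shows the graph is connected. By the matrix-tree theorem the graph has (1/9) * product of the nonzero eigenvalues = 1 spanning tree.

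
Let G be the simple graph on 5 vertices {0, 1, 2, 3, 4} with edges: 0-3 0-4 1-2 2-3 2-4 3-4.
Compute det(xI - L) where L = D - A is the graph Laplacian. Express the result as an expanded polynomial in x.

With the vertex order [0, 1, 2, 3, 4], the degrees are [2, 1, 3, 3, 3], giving D = diag(2, 1, 3, 3, 3) and L = D - A. Computing det(xI - L) by cofactor expansion (or equivalently via sum-over-permutations) gives x^5 - 12x^4 + 50x^3 - 82x^2 + 40x. Since p(0) = det(-L) = 0, x divides p(x). By the matrix-tree theorem the graph has (1/5) * product of the nonzero eigenvalues = 8 spanning trees.

x^5 - 12x^4 + 50x^3 - 82x^2 + 40x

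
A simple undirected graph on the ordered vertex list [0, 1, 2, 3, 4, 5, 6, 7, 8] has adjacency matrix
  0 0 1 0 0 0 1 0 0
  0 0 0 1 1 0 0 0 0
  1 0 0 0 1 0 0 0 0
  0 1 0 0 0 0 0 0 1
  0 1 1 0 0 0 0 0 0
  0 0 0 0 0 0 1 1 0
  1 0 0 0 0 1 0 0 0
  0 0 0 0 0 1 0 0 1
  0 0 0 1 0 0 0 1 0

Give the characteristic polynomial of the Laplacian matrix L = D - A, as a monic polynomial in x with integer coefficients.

Reading degrees in the order [0, 1, 2, 3, 4, 5, 6, 7, 8] gives [2, 2, 2, 2, 2, 2, 2, 2, 2]; set D = diag(2, 2, 2, 2, 2, 2, 2, 2, 2) and form L = D - A. Computing det(xI - L) by cofactor expansion (or equivalently via sum-over-permutations) gives x^9 - 18x^8 + 135x^7 - 546x^6 + 1287x^5 - 1782x^4 + 1386x^3 - 540x^2 + 81x. The constant term is 0 because L is singular (the all-ones vector lies in its kernel).

x^9 - 18x^8 + 135x^7 - 546x^6 + 1287x^5 - 1782x^4 + 1386x^3 - 540x^2 + 81x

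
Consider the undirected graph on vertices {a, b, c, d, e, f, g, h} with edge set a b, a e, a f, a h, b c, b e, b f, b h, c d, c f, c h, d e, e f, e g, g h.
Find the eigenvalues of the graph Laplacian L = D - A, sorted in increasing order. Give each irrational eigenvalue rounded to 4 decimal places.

Reading degrees in the order [a, b, c, d, e, f, g, h] gives [4, 5, 4, 2, 5, 4, 2, 4]; set D = diag(4, 5, 4, 2, 5, 4, 2, 4) and form L = D - A. L is symmetric positive semidefinite, so every eigenvalue is real and nonnegative. By the matrix-tree theorem the graph has (1/8) * product of the nonzero eigenvalues = 1505 spanning trees.

[0, 1.6699, 2.0748, 3.5439, 4.2016, 5.6969, 6.1284, 6.6844]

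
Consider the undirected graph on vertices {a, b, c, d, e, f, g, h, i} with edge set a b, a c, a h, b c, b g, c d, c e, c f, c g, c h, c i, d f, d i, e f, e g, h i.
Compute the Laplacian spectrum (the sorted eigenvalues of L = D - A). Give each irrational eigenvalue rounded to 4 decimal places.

[0, 1.5858, 1.5858, 3, 3, 4.4142, 4.4142, 5, 9]

Reading degrees in the order [a, b, c, d, e, f, g, h, i] gives [3, 3, 8, 3, 3, 3, 3, 3, 3]; set D = diag(3, 3, 8, 3, 3, 3, 3, 3, 3) and form L = D - A. Since every row of L sums to 0, the all-ones vector is in the kernel and 0 is an eigenvalue. The single zero eigenvalue shows the graph is connected. There is one zero in the spectrum, matching the 1 component. The largest eigenvalue, 9, is at most the vertex count 9.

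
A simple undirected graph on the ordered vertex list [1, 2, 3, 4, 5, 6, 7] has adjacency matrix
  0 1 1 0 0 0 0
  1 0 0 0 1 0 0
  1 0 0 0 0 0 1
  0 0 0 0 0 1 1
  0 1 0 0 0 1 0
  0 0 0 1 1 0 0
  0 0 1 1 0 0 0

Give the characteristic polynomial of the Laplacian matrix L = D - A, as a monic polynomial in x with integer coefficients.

With the vertex order [1, 2, 3, 4, 5, 6, 7], the degrees are [2, 2, 2, 2, 2, 2, 2], giving D = diag(2, 2, 2, 2, 2, 2, 2) and L = D - A. L has integer entries, so p(x) = det(xI - L) has integer coefficients. Expanding the determinant yields x^7 - 14x^6 + 77x^5 - 210x^4 + 294x^3 - 196x^2 + 49x. The constant term is 0 because L is singular (the all-ones vector lies in its kernel). There is one zero in the spectrum, matching the 1 component. The largest eigenvalue, 3.8019, is at most the vertex count 7.

x^7 - 14x^6 + 77x^5 - 210x^4 + 294x^3 - 196x^2 + 49x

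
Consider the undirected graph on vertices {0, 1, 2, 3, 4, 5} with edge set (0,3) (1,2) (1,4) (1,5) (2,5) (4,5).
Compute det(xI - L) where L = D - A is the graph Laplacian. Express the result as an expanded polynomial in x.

x^6 - 12x^5 + 52x^4 - 96x^3 + 64x^2

With the vertex order [0, 1, 2, 3, 4, 5], the degrees are [1, 3, 2, 1, 2, 3], giving D = diag(1, 3, 2, 1, 2, 3) and L = D - A. L has integer entries, so p(x) = det(xI - L) has integer coefficients. Expanding the determinant yields x^6 - 12x^5 + 52x^4 - 96x^3 + 64x^2. The coefficient of x^5 equals -trace(L) = -12, matching the sum of degrees. There are 2 zeros in the spectrum, matching the 2 components.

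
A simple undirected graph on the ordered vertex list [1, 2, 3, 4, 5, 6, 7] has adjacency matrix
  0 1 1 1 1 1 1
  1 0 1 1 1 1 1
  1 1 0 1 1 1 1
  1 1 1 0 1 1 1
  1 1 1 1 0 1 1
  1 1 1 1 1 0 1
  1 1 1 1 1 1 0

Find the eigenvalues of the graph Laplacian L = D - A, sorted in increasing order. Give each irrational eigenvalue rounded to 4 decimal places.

[0, 7, 7, 7, 7, 7, 7]

Each diagonal entry of L is the vertex degree and each off-diagonal entry is -1 where an edge is present, 0 otherwise; in the order [1, 2, 3, 4, 5, 6, 7] the diagonal is [6, 6, 6, 6, 6, 6, 6]. L is symmetric positive semidefinite, so every eigenvalue is real and nonnegative. The largest eigenvalue, 7, is at most the vertex count 7. By the matrix-tree theorem the graph has (1/7) * product of the nonzero eigenvalues = 16807 spanning trees.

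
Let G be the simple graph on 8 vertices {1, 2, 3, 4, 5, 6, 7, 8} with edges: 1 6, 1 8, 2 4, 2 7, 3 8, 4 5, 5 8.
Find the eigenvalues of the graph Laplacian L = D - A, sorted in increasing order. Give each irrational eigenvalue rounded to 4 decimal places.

Each diagonal entry of L is the vertex degree and each off-diagonal entry is -1 where an edge is present, 0 otherwise; in the order [1, 2, 3, 4, 5, 6, 7, 8] the diagonal is [2, 2, 1, 2, 2, 1, 1, 3]. Diagonalising L (or applying a numerical eigensolver to the 8x8 matrix) gives the spectrum above.

[0, 0.1864, 0.5858, 1, 2, 2.4707, 3.4142, 4.3429]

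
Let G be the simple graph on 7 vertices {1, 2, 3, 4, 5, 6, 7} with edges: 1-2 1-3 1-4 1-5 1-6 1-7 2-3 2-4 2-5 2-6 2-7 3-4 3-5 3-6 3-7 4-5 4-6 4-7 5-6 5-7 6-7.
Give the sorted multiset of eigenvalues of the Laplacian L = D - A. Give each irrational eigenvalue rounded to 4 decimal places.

Reading degrees in the order [1, 2, 3, 4, 5, 6, 7] gives [6, 6, 6, 6, 6, 6, 6]; set D = diag(6, 6, 6, 6, 6, 6, 6) and form L = D - A. Diagonalising L (or applying a numerical eigensolver to the 7x7 matrix) gives the spectrum above. The single zero eigenvalue shows the graph is connected.

[0, 7, 7, 7, 7, 7, 7]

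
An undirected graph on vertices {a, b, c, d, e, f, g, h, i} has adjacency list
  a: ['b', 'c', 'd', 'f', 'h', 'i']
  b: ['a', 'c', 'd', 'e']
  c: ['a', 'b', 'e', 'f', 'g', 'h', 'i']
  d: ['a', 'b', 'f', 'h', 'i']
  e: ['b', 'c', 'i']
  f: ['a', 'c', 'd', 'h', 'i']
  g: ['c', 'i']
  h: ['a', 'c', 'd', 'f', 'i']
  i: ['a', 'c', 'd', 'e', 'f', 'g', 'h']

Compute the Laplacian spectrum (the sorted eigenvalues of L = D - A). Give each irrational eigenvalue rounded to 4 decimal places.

[0, 1.9246, 2.6376, 4.2135, 5.8391, 6, 6.9246, 8.0511, 8.4095]

Reading degrees in the order [a, b, c, d, e, f, g, h, i] gives [6, 4, 7, 5, 3, 5, 2, 5, 7]; set D = diag(6, 4, 7, 5, 3, 5, 2, 5, 7) and form L = D - A. Diagonalising L (or applying a numerical eigensolver to the 9x9 matrix) gives the spectrum above. The single zero eigenvalue shows the graph is connected. The largest eigenvalue, 8.4095, is at most the vertex count 9.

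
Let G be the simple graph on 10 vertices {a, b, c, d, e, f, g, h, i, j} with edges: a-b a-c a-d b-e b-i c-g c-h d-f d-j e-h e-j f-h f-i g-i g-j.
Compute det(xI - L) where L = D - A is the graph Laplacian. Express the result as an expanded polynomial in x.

x^10 - 30x^9 + 390x^8 - 2880x^7 + 13305x^6 - 39882x^5 + 77640x^4 - 94800x^3 + 66000x^2 - 20000x

Each diagonal entry of L is the vertex degree and each off-diagonal entry is -1 where an edge is present, 0 otherwise; in the order [a, b, c, d, e, f, g, h, i, j] the diagonal is [3, 3, 3, 3, 3, 3, 3, 3, 3, 3]. Computing det(xI - L) by cofactor expansion (or equivalently via sum-over-permutations) gives x^10 - 30x^9 + 390x^8 - 2880x^7 + 13305x^6 - 39882x^5 + 77640x^4 - 94800x^3 + 66000x^2 - 20000x. The constant term is 0 because L is singular (the all-ones vector lies in its kernel). The largest eigenvalue, 5, is at most the vertex count 10.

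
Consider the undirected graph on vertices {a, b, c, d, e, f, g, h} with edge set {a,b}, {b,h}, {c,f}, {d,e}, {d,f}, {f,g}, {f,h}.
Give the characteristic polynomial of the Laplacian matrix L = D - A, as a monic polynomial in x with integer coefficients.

Reading degrees in the order [a, b, c, d, e, f, g, h] gives [1, 2, 1, 2, 1, 4, 1, 2]; set D = diag(1, 2, 1, 2, 1, 4, 1, 2) and form L = D - A. L has integer entries, so p(x) = det(xI - L) has integer coefficients. Expanding the determinant yields x^8 - 14x^7 + 75x^6 - 198x^5 + 275x^4 - 198x^3 + 67x^2 - 8x. The constant term is 0 because L is singular (the all-ones vector lies in its kernel).

x^8 - 14x^7 + 75x^6 - 198x^5 + 275x^4 - 198x^3 + 67x^2 - 8x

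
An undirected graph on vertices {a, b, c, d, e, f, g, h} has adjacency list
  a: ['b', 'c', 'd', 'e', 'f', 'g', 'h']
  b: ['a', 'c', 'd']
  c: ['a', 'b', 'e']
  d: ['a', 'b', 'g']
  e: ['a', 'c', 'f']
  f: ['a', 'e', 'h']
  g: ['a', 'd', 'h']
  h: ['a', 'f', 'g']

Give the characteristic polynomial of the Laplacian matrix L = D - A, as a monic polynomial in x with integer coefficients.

x^8 - 28x^7 + 322x^6 - 1974x^5 + 6965x^4 - 14126x^3 + 15225x^2 - 6728x

Reading degrees in the order [a, b, c, d, e, f, g, h] gives [7, 3, 3, 3, 3, 3, 3, 3]; set D = diag(7, 3, 3, 3, 3, 3, 3, 3) and form L = D - A. L has integer entries, so p(x) = det(xI - L) has integer coefficients. Expanding the determinant yields x^8 - 28x^7 + 322x^6 - 1974x^5 + 6965x^4 - 14126x^3 + 15225x^2 - 6728x. Since p(0) = det(-L) = 0, x divides p(x).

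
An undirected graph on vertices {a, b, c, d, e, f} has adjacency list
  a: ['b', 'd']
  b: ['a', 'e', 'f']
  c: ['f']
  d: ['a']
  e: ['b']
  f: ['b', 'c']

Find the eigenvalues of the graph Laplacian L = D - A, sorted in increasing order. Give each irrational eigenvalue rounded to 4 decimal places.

Each diagonal entry of L is the vertex degree and each off-diagonal entry is -1 where an edge is present, 0 otherwise; in the order [a, b, c, d, e, f] the diagonal is [2, 3, 1, 1, 1, 2]. L is symmetric positive semidefinite, so every eigenvalue is real and nonnegative.

[0, 0.3820, 0.6972, 2, 2.6180, 4.3028]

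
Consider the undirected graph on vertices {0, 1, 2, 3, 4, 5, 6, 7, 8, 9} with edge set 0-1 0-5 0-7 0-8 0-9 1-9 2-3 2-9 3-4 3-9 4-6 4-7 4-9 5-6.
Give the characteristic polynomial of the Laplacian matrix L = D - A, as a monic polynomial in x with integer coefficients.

Each diagonal entry of L is the vertex degree and each off-diagonal entry is -1 where an edge is present, 0 otherwise; in the order [0, 1, 2, 3, 4, 5, 6, 7, 8, 9] the diagonal is [5, 2, 2, 3, 4, 2, 2, 2, 1, 5]. Computing det(xI - L) by cofactor expansion (or equivalently via sum-over-permutations) gives x^10 - 28x^9 + 330x^8 - 2140x^7 + 8385x^6 - 20530x^5 + 31352x^4 - 28766x^3 + 14384x^2 - 2990x. Since p(0) = det(-L) = 0, x divides p(x). The largest eigenvalue, 6.7202, is at most the vertex count 10.

x^10 - 28x^9 + 330x^8 - 2140x^7 + 8385x^6 - 20530x^5 + 31352x^4 - 28766x^3 + 14384x^2 - 2990x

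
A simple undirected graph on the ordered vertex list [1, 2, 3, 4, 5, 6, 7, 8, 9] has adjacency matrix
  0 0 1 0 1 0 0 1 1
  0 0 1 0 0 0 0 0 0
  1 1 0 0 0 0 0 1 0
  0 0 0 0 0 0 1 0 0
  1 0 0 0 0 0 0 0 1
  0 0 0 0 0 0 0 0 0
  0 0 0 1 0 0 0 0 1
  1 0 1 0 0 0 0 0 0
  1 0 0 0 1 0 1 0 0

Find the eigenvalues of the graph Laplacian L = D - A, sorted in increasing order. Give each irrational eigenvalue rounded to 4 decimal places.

[0, 0, 0.3071, 0.8274, 1.5239, 2.3756, 3.7547, 4, 5.2113]

Each diagonal entry of L is the vertex degree and each off-diagonal entry is -1 where an edge is present, 0 otherwise; in the order [1, 2, 3, 4, 5, 6, 7, 8, 9] the diagonal is [4, 1, 3, 1, 2, 0, 2, 2, 3]. Since every row of L sums to 0, the all-ones vector is in the kernel and 0 is an eigenvalue. The 2 zero eigenvalues correspond to the 2 connected components. The eigenvalues sum to 18, which equals trace(L) = 2|E|.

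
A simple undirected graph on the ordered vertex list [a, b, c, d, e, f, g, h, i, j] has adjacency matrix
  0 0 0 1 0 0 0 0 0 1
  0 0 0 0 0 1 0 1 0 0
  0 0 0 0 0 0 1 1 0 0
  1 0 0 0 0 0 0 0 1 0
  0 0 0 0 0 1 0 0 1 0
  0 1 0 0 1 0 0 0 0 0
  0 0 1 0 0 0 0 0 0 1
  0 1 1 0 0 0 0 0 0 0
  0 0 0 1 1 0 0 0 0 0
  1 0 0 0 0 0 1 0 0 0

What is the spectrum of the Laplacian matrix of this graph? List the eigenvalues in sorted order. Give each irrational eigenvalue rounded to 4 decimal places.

[0, 0.3820, 0.3820, 1.3820, 1.3820, 2.6180, 2.6180, 3.6180, 3.6180, 4]

With the vertex order [a, b, c, d, e, f, g, h, i, j], the degrees are [2, 2, 2, 2, 2, 2, 2, 2, 2, 2], giving D = diag(2, 2, 2, 2, 2, 2, 2, 2, 2, 2) and L = D - A. The multiplicity of 0 as a Laplacian eigenvalue equals the number of connected components. The single zero eigenvalue shows the graph is connected. The eigenvalues sum to 20, which equals trace(L) = 2|E|.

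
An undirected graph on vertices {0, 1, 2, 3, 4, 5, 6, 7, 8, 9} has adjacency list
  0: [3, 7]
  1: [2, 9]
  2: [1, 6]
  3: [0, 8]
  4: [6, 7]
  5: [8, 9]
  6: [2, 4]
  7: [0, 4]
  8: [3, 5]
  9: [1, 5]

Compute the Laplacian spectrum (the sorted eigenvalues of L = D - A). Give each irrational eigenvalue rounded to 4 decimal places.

Each diagonal entry of L is the vertex degree and each off-diagonal entry is -1 where an edge is present, 0 otherwise; in the order [0, 1, 2, 3, 4, 5, 6, 7, 8, 9] the diagonal is [2, 2, 2, 2, 2, 2, 2, 2, 2, 2]. The multiplicity of 0 as a Laplacian eigenvalue equals the number of connected components. There is one zero in the spectrum, matching the 1 component.

[0, 0.3820, 0.3820, 1.3820, 1.3820, 2.6180, 2.6180, 3.6180, 3.6180, 4]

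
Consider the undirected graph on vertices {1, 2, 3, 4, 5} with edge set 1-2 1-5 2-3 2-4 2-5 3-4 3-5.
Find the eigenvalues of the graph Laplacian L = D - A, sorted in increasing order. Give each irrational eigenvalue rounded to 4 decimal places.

[0, 1.5858, 3, 4.4142, 5]

With the vertex order [1, 2, 3, 4, 5], the degrees are [2, 4, 3, 2, 3], giving D = diag(2, 4, 3, 2, 3) and L = D - A. Since every row of L sums to 0, the all-ones vector is in the kernel and 0 is an eigenvalue.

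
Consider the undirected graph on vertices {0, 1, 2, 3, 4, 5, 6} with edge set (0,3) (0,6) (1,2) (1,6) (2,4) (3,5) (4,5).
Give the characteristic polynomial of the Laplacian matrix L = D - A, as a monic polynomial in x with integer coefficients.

Each diagonal entry of L is the vertex degree and each off-diagonal entry is -1 where an edge is present, 0 otherwise; in the order [0, 1, 2, 3, 4, 5, 6] the diagonal is [2, 2, 2, 2, 2, 2, 2]. L has integer entries, so p(x) = det(xI - L) has integer coefficients. Expanding the determinant yields x^7 - 14x^6 + 77x^5 - 210x^4 + 294x^3 - 196x^2 + 49x. The constant term is 0 because L is singular (the all-ones vector lies in its kernel). There is one zero in the spectrum, matching the 1 component.

x^7 - 14x^6 + 77x^5 - 210x^4 + 294x^3 - 196x^2 + 49x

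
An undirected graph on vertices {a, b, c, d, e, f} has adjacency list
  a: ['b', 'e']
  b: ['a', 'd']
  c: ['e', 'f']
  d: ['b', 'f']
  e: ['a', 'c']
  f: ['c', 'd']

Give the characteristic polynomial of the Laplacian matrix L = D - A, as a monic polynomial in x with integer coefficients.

x^6 - 12x^5 + 54x^4 - 112x^3 + 105x^2 - 36x

With the vertex order [a, b, c, d, e, f], the degrees are [2, 2, 2, 2, 2, 2], giving D = diag(2, 2, 2, 2, 2, 2) and L = D - A. L has integer entries, so p(x) = det(xI - L) has integer coefficients. Expanding the determinant yields x^6 - 12x^5 + 54x^4 - 112x^3 + 105x^2 - 36x. Since p(0) = det(-L) = 0, x divides p(x). The eigenvalues sum to 12, which equals trace(L) = 2|E|. There is one zero in the spectrum, matching the 1 component.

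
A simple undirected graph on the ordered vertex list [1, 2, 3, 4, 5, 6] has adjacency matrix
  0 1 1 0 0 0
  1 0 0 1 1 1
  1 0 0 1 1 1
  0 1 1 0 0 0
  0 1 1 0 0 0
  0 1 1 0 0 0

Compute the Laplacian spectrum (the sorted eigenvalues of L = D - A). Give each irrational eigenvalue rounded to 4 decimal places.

[0, 2, 2, 2, 4, 6]

Each diagonal entry of L is the vertex degree and each off-diagonal entry is -1 where an edge is present, 0 otherwise; in the order [1, 2, 3, 4, 5, 6] the diagonal is [2, 4, 4, 2, 2, 2]. L is symmetric positive semidefinite, so every eigenvalue is real and nonnegative. The single zero eigenvalue shows the graph is connected. The largest eigenvalue, 6, is at most the vertex count 6.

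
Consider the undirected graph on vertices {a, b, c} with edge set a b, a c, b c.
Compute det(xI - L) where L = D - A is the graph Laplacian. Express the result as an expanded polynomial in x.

x^3 - 6x^2 + 9x

Reading degrees in the order [a, b, c] gives [2, 2, 2]; set D = diag(2, 2, 2) and form L = D - A. L has integer entries, so p(x) = det(xI - L) has integer coefficients. Expanding the determinant yields x^3 - 6x^2 + 9x. The constant term is 0 because L is singular (the all-ones vector lies in its kernel). By the matrix-tree theorem the graph has (1/3) * product of the nonzero eigenvalues = 3 spanning trees.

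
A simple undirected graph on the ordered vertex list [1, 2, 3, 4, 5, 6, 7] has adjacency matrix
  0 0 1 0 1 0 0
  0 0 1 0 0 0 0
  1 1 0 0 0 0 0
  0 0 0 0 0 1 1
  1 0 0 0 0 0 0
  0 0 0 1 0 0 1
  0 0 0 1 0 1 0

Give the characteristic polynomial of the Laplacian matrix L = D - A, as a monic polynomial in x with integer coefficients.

Each diagonal entry of L is the vertex degree and each off-diagonal entry is -1 where an edge is present, 0 otherwise; in the order [1, 2, 3, 4, 5, 6, 7] the diagonal is [2, 1, 2, 2, 1, 2, 2]. Computing det(xI - L) by cofactor expansion (or equivalently via sum-over-permutations) gives x^7 - 12x^6 + 55x^5 - 118x^4 + 114x^3 - 36x^2. The constant term is 0 because L is singular (the all-ones vector lies in its kernel).

x^7 - 12x^6 + 55x^5 - 118x^4 + 114x^3 - 36x^2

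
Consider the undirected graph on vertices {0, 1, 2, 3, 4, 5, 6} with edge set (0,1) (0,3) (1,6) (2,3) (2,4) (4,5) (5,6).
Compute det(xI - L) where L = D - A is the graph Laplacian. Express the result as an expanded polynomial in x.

x^7 - 14x^6 + 77x^5 - 210x^4 + 294x^3 - 196x^2 + 49x

Each diagonal entry of L is the vertex degree and each off-diagonal entry is -1 where an edge is present, 0 otherwise; in the order [0, 1, 2, 3, 4, 5, 6] the diagonal is [2, 2, 2, 2, 2, 2, 2]. Computing det(xI - L) by cofactor expansion (or equivalently via sum-over-permutations) gives x^7 - 14x^6 + 77x^5 - 210x^4 + 294x^3 - 196x^2 + 49x. The constant term is 0 because L is singular (the all-ones vector lies in its kernel).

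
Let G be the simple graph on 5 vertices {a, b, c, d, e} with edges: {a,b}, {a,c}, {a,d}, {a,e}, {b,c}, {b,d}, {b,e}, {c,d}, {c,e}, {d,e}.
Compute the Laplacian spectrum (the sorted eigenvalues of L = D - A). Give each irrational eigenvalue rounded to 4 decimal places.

[0, 5, 5, 5, 5]

Reading degrees in the order [a, b, c, d, e] gives [4, 4, 4, 4, 4]; set D = diag(4, 4, 4, 4, 4) and form L = D - A. The multiplicity of 0 as a Laplacian eigenvalue equals the number of connected components. The eigenvalues sum to 20, which equals trace(L) = 2|E|.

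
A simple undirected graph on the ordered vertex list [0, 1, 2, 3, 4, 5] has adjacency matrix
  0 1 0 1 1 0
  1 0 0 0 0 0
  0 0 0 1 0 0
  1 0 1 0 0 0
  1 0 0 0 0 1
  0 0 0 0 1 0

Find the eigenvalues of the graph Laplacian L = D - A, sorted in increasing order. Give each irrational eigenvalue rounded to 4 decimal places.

[0, 0.3820, 0.6972, 2, 2.6180, 4.3028]

With the vertex order [0, 1, 2, 3, 4, 5], the degrees are [3, 1, 1, 2, 2, 1], giving D = diag(3, 1, 1, 2, 2, 1) and L = D - A. Diagonalising L (or applying a numerical eigensolver to the 6x6 matrix) gives the spectrum above. The single zero eigenvalue shows the graph is connected. There is one zero in the spectrum, matching the 1 component.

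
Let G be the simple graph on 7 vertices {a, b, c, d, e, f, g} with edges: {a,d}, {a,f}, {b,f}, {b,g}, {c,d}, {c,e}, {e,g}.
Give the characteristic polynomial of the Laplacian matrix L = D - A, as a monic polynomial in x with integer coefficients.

x^7 - 14x^6 + 77x^5 - 210x^4 + 294x^3 - 196x^2 + 49x

Each diagonal entry of L is the vertex degree and each off-diagonal entry is -1 where an edge is present, 0 otherwise; in the order [a, b, c, d, e, f, g] the diagonal is [2, 2, 2, 2, 2, 2, 2]. Computing det(xI - L) by cofactor expansion (or equivalently via sum-over-permutations) gives x^7 - 14x^6 + 77x^5 - 210x^4 + 294x^3 - 196x^2 + 49x. The constant term is 0 because L is singular (the all-ones vector lies in its kernel). The largest eigenvalue, 3.8019, is at most the vertex count 7.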